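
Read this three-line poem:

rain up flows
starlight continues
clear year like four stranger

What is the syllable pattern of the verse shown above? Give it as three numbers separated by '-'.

Line 1: rain(1) + up(1) + flows(1) = 3
Line 2: starlight(2) + continues(3) = 5
Line 3: clear(1) + year(1) + like(1) + four(1) + stranger(2) = 6

3-5-6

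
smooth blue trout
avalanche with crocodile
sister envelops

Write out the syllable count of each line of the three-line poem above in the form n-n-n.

Line 1: "smooth blue trout": 1+1+1 = 3
Line 2: "avalanche with crocodile": 3+1+3 = 7
Line 3: "sister envelops": 2+3 = 5

3-7-5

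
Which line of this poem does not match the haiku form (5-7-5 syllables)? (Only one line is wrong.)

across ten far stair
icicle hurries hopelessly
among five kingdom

Line 1: "across ten far stair": 2+1+1+1 = 5 ✓
Line 2: "icicle hurries hopelessly": 3+2+3 = 8 (expected 7)
Line 3: "among five kingdom": 2+1+2 = 5 ✓

The second line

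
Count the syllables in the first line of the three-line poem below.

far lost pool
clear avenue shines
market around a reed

The first line: "far lost pool": 1+1+1 = 3

3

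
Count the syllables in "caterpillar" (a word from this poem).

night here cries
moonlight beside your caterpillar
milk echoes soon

4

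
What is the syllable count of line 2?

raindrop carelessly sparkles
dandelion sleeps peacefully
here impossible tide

Line 2: "dandelion sleeps peacefully": 4+1+3 = 8

8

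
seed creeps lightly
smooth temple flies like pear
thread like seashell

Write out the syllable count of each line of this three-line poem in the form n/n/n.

4/6/4

Line 1: seed (1), creeps (1), lightly (2) → 4
Line 2: smooth (1), temple (2), flies (1), like (1), pear (1) → 6
Line 3: thread (1), like (1), seashell (2) → 4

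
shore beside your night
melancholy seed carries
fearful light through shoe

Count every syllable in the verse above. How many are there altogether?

17

Line 1: shore (1), beside (2), your (1), night (1) → 5
Line 2: melancholy (4), seed (1), carries (2) → 7
Line 3: fearful (2), light (1), through (1), shoe (1) → 5
Total: 5 + 7 + 5 = 17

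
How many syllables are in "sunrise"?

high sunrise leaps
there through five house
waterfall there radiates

2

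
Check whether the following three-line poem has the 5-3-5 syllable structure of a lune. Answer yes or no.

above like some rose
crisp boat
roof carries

No

Line 1: "above like some rose": 2+1+1+1 = 5 ✓
Line 2: "crisp boat": 1+1 = 2 (expected 3)
Line 3: "roof carries": 1+2 = 3 (expected 5)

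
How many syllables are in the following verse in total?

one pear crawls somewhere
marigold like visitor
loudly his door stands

17

Line 1: one (1), pear (1), crawls (1), somewhere (2) → 5
Line 2: marigold (3), like (1), visitor (3) → 7
Line 3: loudly (2), his (1), door (1), stands (1) → 5
Total: 5 + 7 + 5 = 17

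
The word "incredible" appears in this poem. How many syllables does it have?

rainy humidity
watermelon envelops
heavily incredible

"incredible" has 4 syllables.

4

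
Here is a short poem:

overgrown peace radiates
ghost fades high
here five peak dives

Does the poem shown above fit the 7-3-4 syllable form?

Yes

Line 1: "overgrown peace radiates": 3+1+3 = 7 ✓
Line 2: "ghost fades high": 1+1+1 = 3 ✓
Line 3: "here five peak dives": 1+1+1+1 = 4 ✓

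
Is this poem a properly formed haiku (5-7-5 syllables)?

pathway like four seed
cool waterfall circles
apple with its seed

Line 1: pathway(2) + like(1) + four(1) + seed(1) = 5 ✓
Line 2: cool(1) + waterfall(3) + circles(2) = 6 (expected 7)
Line 3: apple(2) + with(1) + its(1) + seed(1) = 5 ✓

No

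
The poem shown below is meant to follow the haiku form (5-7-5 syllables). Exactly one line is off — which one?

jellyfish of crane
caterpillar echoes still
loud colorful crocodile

Line 1: jellyfish(3) + of(1) + crane(1) = 5 ✓
Line 2: caterpillar(4) + echoes(2) + still(1) = 7 ✓
Line 3: loud(1) + colorful(3) + crocodile(3) = 7 (expected 5)

The third line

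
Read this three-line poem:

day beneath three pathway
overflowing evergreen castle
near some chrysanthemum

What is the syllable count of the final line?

6

The final line: near (1), some (1), chrysanthemum (4) → 6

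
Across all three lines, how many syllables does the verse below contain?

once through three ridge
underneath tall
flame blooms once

Line 1: once (1), through (1), three (1), ridge (1) → 4
Line 2: underneath (3), tall (1) → 4
Line 3: flame (1), blooms (1), once (1) → 3
Total: 4 + 4 + 3 = 11

11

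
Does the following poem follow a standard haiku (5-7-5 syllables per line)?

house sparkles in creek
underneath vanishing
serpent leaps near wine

No

Line 1: "house sparkles in creek": 1+2+1+1 = 5 ✓
Line 2: "underneath vanishing": 3+3 = 6 (expected 7)
Line 3: "serpent leaps near wine": 2+1+1+1 = 5 ✓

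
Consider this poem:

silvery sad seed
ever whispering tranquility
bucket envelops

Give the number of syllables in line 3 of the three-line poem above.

5

Line 3: bucket (2), envelops (3) → 5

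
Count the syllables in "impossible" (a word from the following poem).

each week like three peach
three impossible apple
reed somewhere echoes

"impossible" has 4 syllables.

4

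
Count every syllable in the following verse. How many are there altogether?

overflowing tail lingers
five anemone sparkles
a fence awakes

Line 1: overflowing(4) + tail(1) + lingers(2) = 7
Line 2: five(1) + anemone(4) + sparkles(2) = 7
Line 3: a(1) + fence(1) + awakes(2) = 4
Total: 7 + 7 + 4 = 18

18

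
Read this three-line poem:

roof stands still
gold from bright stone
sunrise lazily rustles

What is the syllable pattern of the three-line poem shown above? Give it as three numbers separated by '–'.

3–4–7

Line 1: "roof stands still": 1+1+1 = 3
Line 2: "gold from bright stone": 1+1+1+1 = 4
Line 3: "sunrise lazily rustles": 2+3+2 = 7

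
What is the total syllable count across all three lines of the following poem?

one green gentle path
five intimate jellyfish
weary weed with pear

17

Line 1: one(1) + green(1) + gentle(2) + path(1) = 5
Line 2: five(1) + intimate(3) + jellyfish(3) = 7
Line 3: weary(2) + weed(1) + with(1) + pear(1) = 5
Total: 5 + 7 + 5 = 17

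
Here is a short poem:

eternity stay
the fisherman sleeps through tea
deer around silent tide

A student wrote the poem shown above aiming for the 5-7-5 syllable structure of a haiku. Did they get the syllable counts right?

No

Line 1: eternity (4), stay (1) → 5 ✓
Line 2: the (1), fisherman (3), sleeps (1), through (1), tea (1) → 7 ✓
Line 3: deer (1), around (2), silent (2), tide (1) → 6 (expected 5)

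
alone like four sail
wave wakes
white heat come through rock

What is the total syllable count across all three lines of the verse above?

12

Line 1: alone(2) + like(1) + four(1) + sail(1) = 5
Line 2: wave(1) + wakes(1) = 2
Line 3: white(1) + heat(1) + come(1) + through(1) + rock(1) = 5
Total: 5 + 2 + 5 = 12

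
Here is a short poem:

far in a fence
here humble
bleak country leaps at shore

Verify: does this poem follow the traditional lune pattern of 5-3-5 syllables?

Line 1: "far in a fence": 1+1+1+1 = 4 (expected 5)
Line 2: "here humble": 1+2 = 3 ✓
Line 3: "bleak country leaps at shore": 1+2+1+1+1 = 6 (expected 5)

No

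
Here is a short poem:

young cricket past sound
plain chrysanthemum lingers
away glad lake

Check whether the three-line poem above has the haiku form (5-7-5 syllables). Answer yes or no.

Line 1: "young cricket past sound": 1+2+1+1 = 5 ✓
Line 2: "plain chrysanthemum lingers": 1+4+2 = 7 ✓
Line 3: "away glad lake": 2+1+1 = 4 (expected 5)

No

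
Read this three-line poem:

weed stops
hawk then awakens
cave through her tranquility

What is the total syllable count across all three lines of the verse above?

14

Line 1: weed(1) + stops(1) = 2
Line 2: hawk(1) + then(1) + awakens(3) = 5
Line 3: cave(1) + through(1) + her(1) + tranquility(4) = 7
Total: 2 + 5 + 7 = 14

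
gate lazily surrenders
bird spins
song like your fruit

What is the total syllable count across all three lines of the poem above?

13

Line 1: gate(1) + lazily(3) + surrenders(3) = 7
Line 2: bird(1) + spins(1) = 2
Line 3: song(1) + like(1) + your(1) + fruit(1) = 4
Total: 7 + 2 + 4 = 13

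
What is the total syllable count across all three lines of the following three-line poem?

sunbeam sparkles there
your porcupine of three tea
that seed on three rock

17

Line 1: sunbeam(2) + sparkles(2) + there(1) = 5
Line 2: your(1) + porcupine(3) + of(1) + three(1) + tea(1) = 7
Line 3: that(1) + seed(1) + on(1) + three(1) + rock(1) = 5
Total: 5 + 7 + 5 = 17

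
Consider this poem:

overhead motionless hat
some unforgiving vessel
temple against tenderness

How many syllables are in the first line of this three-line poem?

7

The first line: overhead(3) + motionless(3) + hat(1) = 7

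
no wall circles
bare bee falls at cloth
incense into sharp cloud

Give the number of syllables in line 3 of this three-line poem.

6

Line 3: incense (2), into (2), sharp (1), cloud (1) → 6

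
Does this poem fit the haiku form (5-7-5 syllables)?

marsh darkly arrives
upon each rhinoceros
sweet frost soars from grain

Yes

Line 1: marsh(1) + darkly(2) + arrives(2) = 5 ✓
Line 2: upon(2) + each(1) + rhinoceros(4) = 7 ✓
Line 3: sweet(1) + frost(1) + soars(1) + from(1) + grain(1) = 5 ✓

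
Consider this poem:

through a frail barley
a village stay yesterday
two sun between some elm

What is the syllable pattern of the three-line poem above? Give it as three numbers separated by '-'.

Line 1: through (1), a (1), frail (1), barley (2) → 5
Line 2: a (1), village (2), stay (1), yesterday (3) → 7
Line 3: two (1), sun (1), between (2), some (1), elm (1) → 6

5-7-6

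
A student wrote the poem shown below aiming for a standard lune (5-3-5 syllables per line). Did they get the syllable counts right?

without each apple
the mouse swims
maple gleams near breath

Yes

Line 1: "without each apple": 2+1+2 = 5 ✓
Line 2: "the mouse swims": 1+1+1 = 3 ✓
Line 3: "maple gleams near breath": 2+1+1+1 = 5 ✓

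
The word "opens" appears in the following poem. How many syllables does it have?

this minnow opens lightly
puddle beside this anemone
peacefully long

"opens" has 2 syllables.

2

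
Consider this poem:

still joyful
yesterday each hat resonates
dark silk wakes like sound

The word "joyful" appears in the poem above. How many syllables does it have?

2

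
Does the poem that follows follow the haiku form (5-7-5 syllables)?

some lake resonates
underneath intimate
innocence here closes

No

Line 1: "some lake resonates": 1+1+3 = 5 ✓
Line 2: "underneath intimate": 3+3 = 6 (expected 7)
Line 3: "innocence here closes": 3+1+2 = 6 (expected 5)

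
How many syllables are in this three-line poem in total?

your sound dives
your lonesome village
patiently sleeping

13

Line 1: "your sound dives": 1+1+1 = 3
Line 2: "your lonesome village": 1+2+2 = 5
Line 3: "patiently sleeping": 3+2 = 5
Total: 3 + 5 + 5 = 13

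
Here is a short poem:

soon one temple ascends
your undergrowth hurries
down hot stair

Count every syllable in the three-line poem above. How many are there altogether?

15

Line 1: soon (1), one (1), temple (2), ascends (2) → 6
Line 2: your (1), undergrowth (3), hurries (2) → 6
Line 3: down (1), hot (1), stair (1) → 3
Total: 6 + 6 + 3 = 15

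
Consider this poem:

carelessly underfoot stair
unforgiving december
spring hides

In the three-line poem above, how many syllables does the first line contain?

The first line: carelessly (3), underfoot (3), stair (1) → 7

7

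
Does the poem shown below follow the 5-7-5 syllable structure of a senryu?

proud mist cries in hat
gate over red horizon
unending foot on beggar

No

Line 1: proud (1), mist (1), cries (1), in (1), hat (1) → 5 ✓
Line 2: gate (1), over (2), red (1), horizon (3) → 7 ✓
Line 3: unending (3), foot (1), on (1), beggar (2) → 7 (expected 5)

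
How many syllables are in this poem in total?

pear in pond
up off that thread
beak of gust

Line 1: "pear in pond": 1+1+1 = 3
Line 2: "up off that thread": 1+1+1+1 = 4
Line 3: "beak of gust": 1+1+1 = 3
Total: 3 + 4 + 3 = 10

10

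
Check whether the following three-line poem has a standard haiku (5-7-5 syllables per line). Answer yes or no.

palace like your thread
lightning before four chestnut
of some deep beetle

Yes

Line 1: palace (2), like (1), your (1), thread (1) → 5 ✓
Line 2: lightning (2), before (2), four (1), chestnut (2) → 7 ✓
Line 3: of (1), some (1), deep (1), beetle (2) → 5 ✓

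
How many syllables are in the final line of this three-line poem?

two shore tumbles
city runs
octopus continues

The final line: "octopus continues": 3+3 = 6

6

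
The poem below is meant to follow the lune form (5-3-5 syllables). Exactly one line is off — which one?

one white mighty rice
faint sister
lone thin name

Line 1: "one white mighty rice": 1+1+2+1 = 5 ✓
Line 2: "faint sister": 1+2 = 3 ✓
Line 3: "lone thin name": 1+1+1 = 3 (expected 5)

Line 3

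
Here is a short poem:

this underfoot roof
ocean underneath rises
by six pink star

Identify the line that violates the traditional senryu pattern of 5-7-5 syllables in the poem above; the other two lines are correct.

Line 1: "this underfoot roof": 1+3+1 = 5 ✓
Line 2: "ocean underneath rises": 2+3+2 = 7 ✓
Line 3: "by six pink star": 1+1+1+1 = 4 (expected 5)

Line 3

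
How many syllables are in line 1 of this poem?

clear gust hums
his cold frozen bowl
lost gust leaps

3

Line 1: "clear gust hums": 1+1+1 = 3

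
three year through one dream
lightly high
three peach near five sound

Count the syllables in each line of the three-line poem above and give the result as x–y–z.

Line 1: three(1) + year(1) + through(1) + one(1) + dream(1) = 5
Line 2: lightly(2) + high(1) = 3
Line 3: three(1) + peach(1) + near(1) + five(1) + sound(1) = 5

5–3–5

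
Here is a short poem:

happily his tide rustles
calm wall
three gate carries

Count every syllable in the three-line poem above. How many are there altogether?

Line 1: happily (3), his (1), tide (1), rustles (2) → 7
Line 2: calm (1), wall (1) → 2
Line 3: three (1), gate (1), carries (2) → 4
Total: 7 + 2 + 4 = 13

13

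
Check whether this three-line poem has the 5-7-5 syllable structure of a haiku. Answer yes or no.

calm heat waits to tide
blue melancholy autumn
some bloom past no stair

Yes

Line 1: "calm heat waits to tide": 1+1+1+1+1 = 5 ✓
Line 2: "blue melancholy autumn": 1+4+2 = 7 ✓
Line 3: "some bloom past no stair": 1+1+1+1+1 = 5 ✓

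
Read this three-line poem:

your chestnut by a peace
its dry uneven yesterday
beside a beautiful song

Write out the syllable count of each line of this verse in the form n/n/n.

6/8/7

Line 1: your(1) + chestnut(2) + by(1) + a(1) + peace(1) = 6
Line 2: its(1) + dry(1) + uneven(3) + yesterday(3) = 8
Line 3: beside(2) + a(1) + beautiful(3) + song(1) = 7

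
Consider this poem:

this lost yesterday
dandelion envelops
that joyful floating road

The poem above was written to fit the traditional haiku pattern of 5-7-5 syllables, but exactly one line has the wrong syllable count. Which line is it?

Line 1: "this lost yesterday": 1+1+3 = 5 ✓
Line 2: "dandelion envelops": 4+3 = 7 ✓
Line 3: "that joyful floating road": 1+2+2+1 = 6 (expected 5)

The third line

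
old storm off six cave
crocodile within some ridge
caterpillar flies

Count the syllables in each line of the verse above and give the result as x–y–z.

5–7–5

Line 1: old(1) + storm(1) + off(1) + six(1) + cave(1) = 5
Line 2: crocodile(3) + within(2) + some(1) + ridge(1) = 7
Line 3: caterpillar(4) + flies(1) = 5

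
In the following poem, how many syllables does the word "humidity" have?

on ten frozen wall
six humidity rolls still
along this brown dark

4

"humidity" has 4 syllables.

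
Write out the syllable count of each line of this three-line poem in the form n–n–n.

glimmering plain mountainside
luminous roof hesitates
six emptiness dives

7–7–5

Line 1: "glimmering plain mountainside": 3+1+3 = 7
Line 2: "luminous roof hesitates": 3+1+3 = 7
Line 3: "six emptiness dives": 1+3+1 = 5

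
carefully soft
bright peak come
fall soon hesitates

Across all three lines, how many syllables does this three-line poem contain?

Line 1: carefully(3) + soft(1) = 4
Line 2: bright(1) + peak(1) + come(1) = 3
Line 3: fall(1) + soon(1) + hesitates(3) = 5
Total: 4 + 3 + 5 = 12

12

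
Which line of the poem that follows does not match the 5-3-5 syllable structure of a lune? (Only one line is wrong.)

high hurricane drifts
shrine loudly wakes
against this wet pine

Line 1: high (1), hurricane (3), drifts (1) → 5 ✓
Line 2: shrine (1), loudly (2), wakes (1) → 4 (expected 3)
Line 3: against (2), this (1), wet (1), pine (1) → 5 ✓

The second line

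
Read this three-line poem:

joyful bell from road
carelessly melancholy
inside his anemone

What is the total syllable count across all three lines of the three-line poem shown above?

Line 1: "joyful bell from road": 2+1+1+1 = 5
Line 2: "carelessly melancholy": 3+4 = 7
Line 3: "inside his anemone": 2+1+4 = 7
Total: 5 + 7 + 7 = 19

19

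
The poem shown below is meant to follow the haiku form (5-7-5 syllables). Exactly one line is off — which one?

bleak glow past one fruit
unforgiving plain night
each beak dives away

The second line

Line 1: bleak(1) + glow(1) + past(1) + one(1) + fruit(1) = 5 ✓
Line 2: unforgiving(4) + plain(1) + night(1) = 6 (expected 7)
Line 3: each(1) + beak(1) + dives(1) + away(2) = 5 ✓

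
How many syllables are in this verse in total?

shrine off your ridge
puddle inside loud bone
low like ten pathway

15

Line 1: shrine(1) + off(1) + your(1) + ridge(1) = 4
Line 2: puddle(2) + inside(2) + loud(1) + bone(1) = 6
Line 3: low(1) + like(1) + ten(1) + pathway(2) = 5
Total: 4 + 6 + 5 = 15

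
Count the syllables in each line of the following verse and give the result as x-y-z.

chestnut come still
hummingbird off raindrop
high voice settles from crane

Line 1: chestnut (2), come (1), still (1) → 4
Line 2: hummingbird (3), off (1), raindrop (2) → 6
Line 3: high (1), voice (1), settles (2), from (1), crane (1) → 6

4-6-6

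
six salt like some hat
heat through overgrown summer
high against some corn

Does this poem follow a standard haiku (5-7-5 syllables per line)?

Line 1: six (1), salt (1), like (1), some (1), hat (1) → 5 ✓
Line 2: heat (1), through (1), overgrown (3), summer (2) → 7 ✓
Line 3: high (1), against (2), some (1), corn (1) → 5 ✓

Yes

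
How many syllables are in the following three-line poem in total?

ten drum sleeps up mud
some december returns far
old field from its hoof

Line 1: ten(1) + drum(1) + sleeps(1) + up(1) + mud(1) = 5
Line 2: some(1) + december(3) + returns(2) + far(1) = 7
Line 3: old(1) + field(1) + from(1) + its(1) + hoof(1) = 5
Total: 5 + 7 + 5 = 17

17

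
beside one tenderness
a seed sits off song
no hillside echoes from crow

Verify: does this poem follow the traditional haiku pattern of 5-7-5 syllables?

Line 1: beside(2) + one(1) + tenderness(3) = 6 (expected 5)
Line 2: a(1) + seed(1) + sits(1) + off(1) + song(1) = 5 (expected 7)
Line 3: no(1) + hillside(2) + echoes(2) + from(1) + crow(1) = 7 (expected 5)

No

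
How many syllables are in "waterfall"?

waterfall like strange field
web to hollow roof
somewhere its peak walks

3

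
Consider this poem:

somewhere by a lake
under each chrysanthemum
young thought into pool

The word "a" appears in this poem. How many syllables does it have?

1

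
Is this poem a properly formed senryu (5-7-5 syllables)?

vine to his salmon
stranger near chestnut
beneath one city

No

Line 1: vine (1), to (1), his (1), salmon (2) → 5 ✓
Line 2: stranger (2), near (1), chestnut (2) → 5 (expected 7)
Line 3: beneath (2), one (1), city (2) → 5 ✓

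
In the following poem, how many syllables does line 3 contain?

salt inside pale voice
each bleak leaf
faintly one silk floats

5

Line 3: faintly (2), one (1), silk (1), floats (1) → 5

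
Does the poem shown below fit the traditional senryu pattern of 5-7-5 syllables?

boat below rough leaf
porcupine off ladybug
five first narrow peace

Line 1: "boat below rough leaf": 1+2+1+1 = 5 ✓
Line 2: "porcupine off ladybug": 3+1+3 = 7 ✓
Line 3: "five first narrow peace": 1+1+2+1 = 5 ✓

Yes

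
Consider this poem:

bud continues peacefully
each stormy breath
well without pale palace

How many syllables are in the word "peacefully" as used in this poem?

3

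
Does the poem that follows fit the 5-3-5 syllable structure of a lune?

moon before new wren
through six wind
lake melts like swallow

Line 1: "moon before new wren": 1+2+1+1 = 5 ✓
Line 2: "through six wind": 1+1+1 = 3 ✓
Line 3: "lake melts like swallow": 1+1+1+2 = 5 ✓

Yes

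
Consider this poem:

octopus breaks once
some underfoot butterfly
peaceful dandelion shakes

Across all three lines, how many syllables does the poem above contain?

Line 1: "octopus breaks once": 3+1+1 = 5
Line 2: "some underfoot butterfly": 1+3+3 = 7
Line 3: "peaceful dandelion shakes": 2+4+1 = 7
Total: 5 + 7 + 7 = 19

19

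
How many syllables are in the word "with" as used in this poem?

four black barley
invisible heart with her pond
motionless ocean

1

"with" has 1 syllable.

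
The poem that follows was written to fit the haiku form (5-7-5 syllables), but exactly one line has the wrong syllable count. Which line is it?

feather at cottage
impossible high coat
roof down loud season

Line 1: "feather at cottage": 2+1+2 = 5 ✓
Line 2: "impossible high coat": 4+1+1 = 6 (expected 7)
Line 3: "roof down loud season": 1+1+1+2 = 5 ✓

Line 2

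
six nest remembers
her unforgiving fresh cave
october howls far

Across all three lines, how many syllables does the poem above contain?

Line 1: six (1), nest (1), remembers (3) → 5
Line 2: her (1), unforgiving (4), fresh (1), cave (1) → 7
Line 3: october (3), howls (1), far (1) → 5
Total: 5 + 7 + 5 = 17

17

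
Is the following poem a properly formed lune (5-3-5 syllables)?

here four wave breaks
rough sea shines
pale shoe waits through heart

Line 1: here (1), four (1), wave (1), breaks (1) → 4 (expected 5)
Line 2: rough (1), sea (1), shines (1) → 3 ✓
Line 3: pale (1), shoe (1), waits (1), through (1), heart (1) → 5 ✓

No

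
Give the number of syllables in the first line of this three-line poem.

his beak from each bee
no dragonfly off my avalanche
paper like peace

The first line: his (1), beak (1), from (1), each (1), bee (1) → 5

5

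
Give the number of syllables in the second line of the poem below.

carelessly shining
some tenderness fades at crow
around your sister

The second line: "some tenderness fades at crow": 1+3+1+1+1 = 7

7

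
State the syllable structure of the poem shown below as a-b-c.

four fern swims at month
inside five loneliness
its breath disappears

5-6-5

Line 1: four (1), fern (1), swims (1), at (1), month (1) → 5
Line 2: inside (2), five (1), loneliness (3) → 6
Line 3: its (1), breath (1), disappears (3) → 5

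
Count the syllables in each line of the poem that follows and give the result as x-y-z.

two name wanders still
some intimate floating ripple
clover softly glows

Line 1: two(1) + name(1) + wanders(2) + still(1) = 5
Line 2: some(1) + intimate(3) + floating(2) + ripple(2) = 8
Line 3: clover(2) + softly(2) + glows(1) = 5

5-8-5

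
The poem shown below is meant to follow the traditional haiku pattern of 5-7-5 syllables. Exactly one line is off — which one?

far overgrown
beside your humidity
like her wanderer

Line 1: far (1), overgrown (3) → 4 (expected 5)
Line 2: beside (2), your (1), humidity (4) → 7 ✓
Line 3: like (1), her (1), wanderer (3) → 5 ✓

The first line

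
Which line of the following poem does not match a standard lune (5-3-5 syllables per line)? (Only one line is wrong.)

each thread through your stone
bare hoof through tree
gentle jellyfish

Line 1: each (1), thread (1), through (1), your (1), stone (1) → 5 ✓
Line 2: bare (1), hoof (1), through (1), tree (1) → 4 (expected 3)
Line 3: gentle (2), jellyfish (3) → 5 ✓

Line 2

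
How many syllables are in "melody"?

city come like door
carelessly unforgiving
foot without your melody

3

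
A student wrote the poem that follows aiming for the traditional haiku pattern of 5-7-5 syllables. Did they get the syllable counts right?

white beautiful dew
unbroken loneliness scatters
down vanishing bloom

No

Line 1: "white beautiful dew": 1+3+1 = 5 ✓
Line 2: "unbroken loneliness scatters": 3+3+2 = 8 (expected 7)
Line 3: "down vanishing bloom": 1+3+1 = 5 ✓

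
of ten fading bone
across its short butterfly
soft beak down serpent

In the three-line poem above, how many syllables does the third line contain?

The third line: soft (1), beak (1), down (1), serpent (2) → 5

5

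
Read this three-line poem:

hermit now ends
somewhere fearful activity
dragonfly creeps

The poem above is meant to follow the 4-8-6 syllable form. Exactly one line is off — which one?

Line 1: hermit(2) + now(1) + ends(1) = 4 ✓
Line 2: somewhere(2) + fearful(2) + activity(4) = 8 ✓
Line 3: dragonfly(3) + creeps(1) = 4 (expected 6)

Line 3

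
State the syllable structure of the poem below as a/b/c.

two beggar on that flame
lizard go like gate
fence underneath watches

6/5/6

Line 1: "two beggar on that flame": 1+2+1+1+1 = 6
Line 2: "lizard go like gate": 2+1+1+1 = 5
Line 3: "fence underneath watches": 1+3+2 = 6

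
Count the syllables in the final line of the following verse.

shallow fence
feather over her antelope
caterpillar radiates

7

The final line: caterpillar (4), radiates (3) → 7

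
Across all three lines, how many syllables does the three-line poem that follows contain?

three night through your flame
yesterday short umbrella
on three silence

Line 1: three(1) + night(1) + through(1) + your(1) + flame(1) = 5
Line 2: yesterday(3) + short(1) + umbrella(3) = 7
Line 3: on(1) + three(1) + silence(2) = 4
Total: 5 + 7 + 4 = 16

16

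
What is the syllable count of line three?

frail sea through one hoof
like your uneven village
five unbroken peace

5

Line three: "five unbroken peace": 1+3+1 = 5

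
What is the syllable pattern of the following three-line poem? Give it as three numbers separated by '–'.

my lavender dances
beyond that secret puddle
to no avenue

6–7–5

Line 1: my (1), lavender (3), dances (2) → 6
Line 2: beyond (2), that (1), secret (2), puddle (2) → 7
Line 3: to (1), no (1), avenue (3) → 5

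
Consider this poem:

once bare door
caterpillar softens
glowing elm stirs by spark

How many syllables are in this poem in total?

Line 1: once (1), bare (1), door (1) → 3
Line 2: caterpillar (4), softens (2) → 6
Line 3: glowing (2), elm (1), stirs (1), by (1), spark (1) → 6
Total: 3 + 6 + 6 = 15

15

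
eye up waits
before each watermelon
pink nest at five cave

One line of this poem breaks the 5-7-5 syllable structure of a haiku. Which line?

The first line

Line 1: "eye up waits": 1+1+1 = 3 (expected 5)
Line 2: "before each watermelon": 2+1+4 = 7 ✓
Line 3: "pink nest at five cave": 1+1+1+1+1 = 5 ✓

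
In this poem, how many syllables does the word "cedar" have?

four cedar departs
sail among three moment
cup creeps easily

2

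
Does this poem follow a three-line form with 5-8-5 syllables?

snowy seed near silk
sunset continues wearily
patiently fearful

Line 1: snowy (2), seed (1), near (1), silk (1) → 5 ✓
Line 2: sunset (2), continues (3), wearily (3) → 8 ✓
Line 3: patiently (3), fearful (2) → 5 ✓

Yes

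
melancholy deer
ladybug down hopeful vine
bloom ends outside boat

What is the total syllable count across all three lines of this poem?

17

Line 1: melancholy(4) + deer(1) = 5
Line 2: ladybug(3) + down(1) + hopeful(2) + vine(1) = 7
Line 3: bloom(1) + ends(1) + outside(2) + boat(1) = 5
Total: 5 + 7 + 5 = 17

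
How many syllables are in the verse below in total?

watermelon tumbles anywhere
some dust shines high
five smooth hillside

Line 1: "watermelon tumbles anywhere": 4+2+3 = 9
Line 2: "some dust shines high": 1+1+1+1 = 4
Line 3: "five smooth hillside": 1+1+2 = 4
Total: 9 + 4 + 4 = 17

17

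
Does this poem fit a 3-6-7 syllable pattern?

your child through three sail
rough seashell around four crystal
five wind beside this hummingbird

No

Line 1: your (1), child (1), through (1), three (1), sail (1) → 5 (expected 3)
Line 2: rough (1), seashell (2), around (2), four (1), crystal (2) → 8 (expected 6)
Line 3: five (1), wind (1), beside (2), this (1), hummingbird (3) → 8 (expected 7)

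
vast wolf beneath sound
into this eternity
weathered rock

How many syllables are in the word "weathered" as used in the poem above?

2

"weathered" has 2 syllables.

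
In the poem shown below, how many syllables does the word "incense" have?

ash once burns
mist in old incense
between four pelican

2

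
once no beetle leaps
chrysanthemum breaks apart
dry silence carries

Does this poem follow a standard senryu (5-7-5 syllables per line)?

Line 1: once(1) + no(1) + beetle(2) + leaps(1) = 5 ✓
Line 2: chrysanthemum(4) + breaks(1) + apart(2) = 7 ✓
Line 3: dry(1) + silence(2) + carries(2) = 5 ✓

Yes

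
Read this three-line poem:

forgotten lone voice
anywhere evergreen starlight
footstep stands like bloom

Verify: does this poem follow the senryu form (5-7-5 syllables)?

Line 1: forgotten (3), lone (1), voice (1) → 5 ✓
Line 2: anywhere (3), evergreen (3), starlight (2) → 8 (expected 7)
Line 3: footstep (2), stands (1), like (1), bloom (1) → 5 ✓

No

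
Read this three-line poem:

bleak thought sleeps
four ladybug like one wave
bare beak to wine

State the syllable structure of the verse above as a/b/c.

Line 1: bleak(1) + thought(1) + sleeps(1) = 3
Line 2: four(1) + ladybug(3) + like(1) + one(1) + wave(1) = 7
Line 3: bare(1) + beak(1) + to(1) + wine(1) = 4

3/7/4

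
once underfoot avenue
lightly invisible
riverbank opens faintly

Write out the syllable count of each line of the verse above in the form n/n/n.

Line 1: "once underfoot avenue": 1+3+3 = 7
Line 2: "lightly invisible": 2+4 = 6
Line 3: "riverbank opens faintly": 3+2+2 = 7

7/6/7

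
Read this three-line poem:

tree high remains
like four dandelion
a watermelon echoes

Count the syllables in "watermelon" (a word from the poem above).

4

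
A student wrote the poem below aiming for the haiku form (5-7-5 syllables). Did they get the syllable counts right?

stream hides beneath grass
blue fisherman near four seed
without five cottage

Line 1: "stream hides beneath grass": 1+1+2+1 = 5 ✓
Line 2: "blue fisherman near four seed": 1+3+1+1+1 = 7 ✓
Line 3: "without five cottage": 2+1+2 = 5 ✓

Yes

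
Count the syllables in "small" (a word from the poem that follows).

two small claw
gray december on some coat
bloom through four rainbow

1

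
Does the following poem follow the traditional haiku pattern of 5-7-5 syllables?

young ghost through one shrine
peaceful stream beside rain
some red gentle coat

No

Line 1: young(1) + ghost(1) + through(1) + one(1) + shrine(1) = 5 ✓
Line 2: peaceful(2) + stream(1) + beside(2) + rain(1) = 6 (expected 7)
Line 3: some(1) + red(1) + gentle(2) + coat(1) = 5 ✓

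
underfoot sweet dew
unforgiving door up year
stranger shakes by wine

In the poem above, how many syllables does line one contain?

Line one: "underfoot sweet dew": 3+1+1 = 5

5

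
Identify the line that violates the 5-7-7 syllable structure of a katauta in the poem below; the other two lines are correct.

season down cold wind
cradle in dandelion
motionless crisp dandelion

The third line

Line 1: season(2) + down(1) + cold(1) + wind(1) = 5 ✓
Line 2: cradle(2) + in(1) + dandelion(4) = 7 ✓
Line 3: motionless(3) + crisp(1) + dandelion(4) = 8 (expected 7)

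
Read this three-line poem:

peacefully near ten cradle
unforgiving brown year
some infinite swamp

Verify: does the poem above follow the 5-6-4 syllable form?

No

Line 1: peacefully(3) + near(1) + ten(1) + cradle(2) = 7 (expected 5)
Line 2: unforgiving(4) + brown(1) + year(1) = 6 ✓
Line 3: some(1) + infinite(3) + swamp(1) = 5 (expected 4)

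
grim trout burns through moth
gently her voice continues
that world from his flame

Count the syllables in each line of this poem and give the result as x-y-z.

5-7-5

Line 1: grim(1) + trout(1) + burns(1) + through(1) + moth(1) = 5
Line 2: gently(2) + her(1) + voice(1) + continues(3) = 7
Line 3: that(1) + world(1) + from(1) + his(1) + flame(1) = 5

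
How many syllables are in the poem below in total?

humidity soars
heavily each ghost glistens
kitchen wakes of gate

17

Line 1: humidity (4), soars (1) → 5
Line 2: heavily (3), each (1), ghost (1), glistens (2) → 7
Line 3: kitchen (2), wakes (1), of (1), gate (1) → 5
Total: 5 + 7 + 5 = 17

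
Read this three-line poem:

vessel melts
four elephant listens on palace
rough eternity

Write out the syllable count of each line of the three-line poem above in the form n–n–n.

3–9–5

Line 1: "vessel melts": 2+1 = 3
Line 2: "four elephant listens on palace": 1+3+2+1+2 = 9
Line 3: "rough eternity": 1+4 = 5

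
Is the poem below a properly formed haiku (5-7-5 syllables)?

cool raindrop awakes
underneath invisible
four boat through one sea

Line 1: cool (1), raindrop (2), awakes (2) → 5 ✓
Line 2: underneath (3), invisible (4) → 7 ✓
Line 3: four (1), boat (1), through (1), one (1), sea (1) → 5 ✓

Yes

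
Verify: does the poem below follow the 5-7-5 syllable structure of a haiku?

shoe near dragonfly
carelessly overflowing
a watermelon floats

No

Line 1: shoe(1) + near(1) + dragonfly(3) = 5 ✓
Line 2: carelessly(3) + overflowing(4) = 7 ✓
Line 3: a(1) + watermelon(4) + floats(1) = 6 (expected 5)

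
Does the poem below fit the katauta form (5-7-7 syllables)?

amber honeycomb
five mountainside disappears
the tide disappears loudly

Line 1: amber(2) + honeycomb(3) = 5 ✓
Line 2: five(1) + mountainside(3) + disappears(3) = 7 ✓
Line 3: the(1) + tide(1) + disappears(3) + loudly(2) = 7 ✓

Yes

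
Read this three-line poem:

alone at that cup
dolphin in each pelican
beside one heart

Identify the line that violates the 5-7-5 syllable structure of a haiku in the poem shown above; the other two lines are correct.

Line 1: "alone at that cup": 2+1+1+1 = 5 ✓
Line 2: "dolphin in each pelican": 2+1+1+3 = 7 ✓
Line 3: "beside one heart": 2+1+1 = 4 (expected 5)

Line 3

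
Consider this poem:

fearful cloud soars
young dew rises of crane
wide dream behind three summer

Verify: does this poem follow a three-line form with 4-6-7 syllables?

Yes

Line 1: fearful(2) + cloud(1) + soars(1) = 4 ✓
Line 2: young(1) + dew(1) + rises(2) + of(1) + crane(1) = 6 ✓
Line 3: wide(1) + dream(1) + behind(2) + three(1) + summer(2) = 7 ✓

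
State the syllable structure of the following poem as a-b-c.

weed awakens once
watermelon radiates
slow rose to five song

Line 1: "weed awakens once": 1+3+1 = 5
Line 2: "watermelon radiates": 4+3 = 7
Line 3: "slow rose to five song": 1+1+1+1+1 = 5

5-7-5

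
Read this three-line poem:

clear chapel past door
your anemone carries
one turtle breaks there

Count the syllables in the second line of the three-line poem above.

The second line: "your anemone carries": 1+4+2 = 7

7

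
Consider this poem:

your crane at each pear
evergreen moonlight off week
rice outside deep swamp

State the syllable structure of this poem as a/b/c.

5/7/5

Line 1: your(1) + crane(1) + at(1) + each(1) + pear(1) = 5
Line 2: evergreen(3) + moonlight(2) + off(1) + week(1) = 7
Line 3: rice(1) + outside(2) + deep(1) + swamp(1) = 5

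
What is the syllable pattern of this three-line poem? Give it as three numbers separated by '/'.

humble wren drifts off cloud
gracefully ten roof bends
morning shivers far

6/6/5

Line 1: humble (2), wren (1), drifts (1), off (1), cloud (1) → 6
Line 2: gracefully (3), ten (1), roof (1), bends (1) → 6
Line 3: morning (2), shivers (2), far (1) → 5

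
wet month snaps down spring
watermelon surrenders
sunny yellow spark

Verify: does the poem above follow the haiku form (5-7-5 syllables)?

Line 1: "wet month snaps down spring": 1+1+1+1+1 = 5 ✓
Line 2: "watermelon surrenders": 4+3 = 7 ✓
Line 3: "sunny yellow spark": 2+2+1 = 5 ✓

Yes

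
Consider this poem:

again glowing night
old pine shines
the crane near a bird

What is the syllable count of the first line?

5

The first line: "again glowing night": 2+2+1 = 5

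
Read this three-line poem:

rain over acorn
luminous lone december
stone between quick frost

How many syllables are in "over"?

2

"over" has 2 syllables.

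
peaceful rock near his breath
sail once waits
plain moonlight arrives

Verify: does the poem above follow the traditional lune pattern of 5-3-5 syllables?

Line 1: "peaceful rock near his breath": 2+1+1+1+1 = 6 (expected 5)
Line 2: "sail once waits": 1+1+1 = 3 ✓
Line 3: "plain moonlight arrives": 1+2+2 = 5 ✓

No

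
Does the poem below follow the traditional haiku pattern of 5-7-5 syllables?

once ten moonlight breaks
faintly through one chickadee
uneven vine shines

Yes

Line 1: once(1) + ten(1) + moonlight(2) + breaks(1) = 5 ✓
Line 2: faintly(2) + through(1) + one(1) + chickadee(3) = 7 ✓
Line 3: uneven(3) + vine(1) + shines(1) = 5 ✓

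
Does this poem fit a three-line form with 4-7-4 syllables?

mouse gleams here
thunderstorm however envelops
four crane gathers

No

Line 1: "mouse gleams here": 1+1+1 = 3 (expected 4)
Line 2: "thunderstorm however envelops": 3+3+3 = 9 (expected 7)
Line 3: "four crane gathers": 1+1+2 = 4 ✓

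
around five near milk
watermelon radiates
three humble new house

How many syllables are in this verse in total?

17

Line 1: "around five near milk": 2+1+1+1 = 5
Line 2: "watermelon radiates": 4+3 = 7
Line 3: "three humble new house": 1+2+1+1 = 5
Total: 5 + 7 + 5 = 17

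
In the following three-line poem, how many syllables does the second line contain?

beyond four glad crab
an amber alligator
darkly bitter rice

7

The second line: "an amber alligator": 1+2+4 = 7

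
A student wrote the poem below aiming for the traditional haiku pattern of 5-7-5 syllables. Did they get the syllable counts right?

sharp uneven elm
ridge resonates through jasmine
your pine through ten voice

Yes

Line 1: sharp (1), uneven (3), elm (1) → 5 ✓
Line 2: ridge (1), resonates (3), through (1), jasmine (2) → 7 ✓
Line 3: your (1), pine (1), through (1), ten (1), voice (1) → 5 ✓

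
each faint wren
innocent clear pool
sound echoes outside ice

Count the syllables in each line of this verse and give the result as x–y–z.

Line 1: each(1) + faint(1) + wren(1) = 3
Line 2: innocent(3) + clear(1) + pool(1) = 5
Line 3: sound(1) + echoes(2) + outside(2) + ice(1) = 6

3–5–6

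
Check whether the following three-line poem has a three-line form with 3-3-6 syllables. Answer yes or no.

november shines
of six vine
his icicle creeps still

Line 1: "november shines": 3+1 = 4 (expected 3)
Line 2: "of six vine": 1+1+1 = 3 ✓
Line 3: "his icicle creeps still": 1+3+1+1 = 6 ✓

No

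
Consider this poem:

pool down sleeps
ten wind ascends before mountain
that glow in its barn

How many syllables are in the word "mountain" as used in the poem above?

2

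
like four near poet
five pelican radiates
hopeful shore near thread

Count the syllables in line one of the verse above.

Line one: like(1) + four(1) + near(1) + poet(2) = 5

5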